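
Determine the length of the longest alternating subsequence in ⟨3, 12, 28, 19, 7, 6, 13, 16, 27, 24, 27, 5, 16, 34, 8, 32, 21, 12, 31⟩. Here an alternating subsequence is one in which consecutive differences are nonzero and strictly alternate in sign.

12

A longest alternating subsequence is 3, 28, 19, 27, 24, 27, 5, 16, 8, 32, 21, 31 (positions 1,3,4,9,10,11,12,13,15,16,17,19); its 11 consecutive differences strictly alternate in sign, and length 12 is optimal.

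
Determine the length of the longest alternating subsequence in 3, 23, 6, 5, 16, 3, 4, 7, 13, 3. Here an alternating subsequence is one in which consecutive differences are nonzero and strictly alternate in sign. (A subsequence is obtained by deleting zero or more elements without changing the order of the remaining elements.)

7

Track the best alternating length ending on an up-step vs a down-step at each position: up/down = 1/1, 2/1, 2/3, 2/3, 4/3, 1/5, 6/5, 6/5, 6/5, 1/7.
The maximum over both is 7; one such subsequence is 3, 23, 6, 16, 3, 4, 3.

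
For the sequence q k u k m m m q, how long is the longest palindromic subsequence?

Using dp[i][j] = 2 + dp[i+1][j−1] if the ends match, else max(dp[i+1][j], dp[i][j−1]):
dp[1][8] = 5. A witness is qmmmq at positions 1,5,6,7,8.

5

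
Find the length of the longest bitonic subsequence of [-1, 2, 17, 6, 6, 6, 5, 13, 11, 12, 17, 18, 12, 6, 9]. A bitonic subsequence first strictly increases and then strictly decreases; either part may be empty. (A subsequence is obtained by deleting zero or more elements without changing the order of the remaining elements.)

One longest bitonic subsequence is -1, 2, 6, 11, 12, 17, 18, 12, 9 (positions 1,2,4,9,10,11,12,13,15): it rises to 18 then falls. Length 9 is optimal.

9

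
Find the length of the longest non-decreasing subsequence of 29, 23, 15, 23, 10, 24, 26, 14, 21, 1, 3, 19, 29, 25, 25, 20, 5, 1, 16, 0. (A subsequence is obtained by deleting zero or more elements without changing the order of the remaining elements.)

5

Let dp[i] be the longest non-decreasing subsequence ending at position i. Then dp = [1, 1, 1, 2, 1, 3, 4, 2, 3, 1, 2, 3, 5, 4, 5, 4, 3, 2, 4, 1].
The maximum is 5; one witness is 23, 23, 24, 26, 29 at positions 2,4,6,7,13.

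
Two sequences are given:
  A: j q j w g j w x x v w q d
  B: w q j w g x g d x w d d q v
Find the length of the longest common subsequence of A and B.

A longest common subsequence is qjwgxxwq (length 8); the LCS DP confirms no longer common subsequence exists.

8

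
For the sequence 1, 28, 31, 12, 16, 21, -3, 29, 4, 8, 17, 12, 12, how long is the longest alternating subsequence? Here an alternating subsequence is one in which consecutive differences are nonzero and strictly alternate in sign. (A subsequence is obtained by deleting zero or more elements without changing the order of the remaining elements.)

A longest alternating subsequence is 1, 28, 12, 16, -3, 29, 4, 17, 12 (positions 1,2,4,5,7,8,9,11,12); its 8 consecutive differences strictly alternate in sign, and length 9 is optimal.

9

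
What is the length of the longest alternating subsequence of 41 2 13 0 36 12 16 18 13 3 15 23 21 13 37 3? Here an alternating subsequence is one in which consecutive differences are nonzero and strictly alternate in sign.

A longest alternating subsequence is 41, 2, 13, 0, 36, 12, 16, 13, 23, 21, 37, 3 (positions 1,2,3,4,5,6,7,9,12,13,15,16); its 11 consecutive differences strictly alternate in sign, and length 12 is optimal.

12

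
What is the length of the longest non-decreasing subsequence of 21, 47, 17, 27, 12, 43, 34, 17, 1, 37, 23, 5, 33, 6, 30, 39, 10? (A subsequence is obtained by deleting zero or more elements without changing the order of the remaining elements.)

5

One longest non-decreasing subsequence is 21, 27, 34, 37, 39 (positions 1,4,7,10,16), of length 5; no longer one exists.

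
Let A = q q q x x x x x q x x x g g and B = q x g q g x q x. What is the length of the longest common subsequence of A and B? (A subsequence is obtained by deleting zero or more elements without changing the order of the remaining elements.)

Backtracking the LCS table gives one alignment: q (A1,B1) → q (A2,B4) → x (A8,B6) → q (A9,B7) → x (A12,B8).
So the longest common subsequence has length 5.

5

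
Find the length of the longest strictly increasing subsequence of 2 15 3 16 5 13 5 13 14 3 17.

Scanning left to right, the best length ending at each element is: 2→1, 15→2, 3→2, 16→3, 5→3, 13→4, 5→3, 13→4, 14→5, 3→2, 17→6.
So the longest increasing subsequence has length 6, e.g. 2, 3, 5, 13, 14, 17.

6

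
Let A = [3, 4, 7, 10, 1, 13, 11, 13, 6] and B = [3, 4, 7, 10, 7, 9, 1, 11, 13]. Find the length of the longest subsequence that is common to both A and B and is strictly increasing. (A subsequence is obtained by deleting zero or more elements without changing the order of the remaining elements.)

6

For each value that appears in both, track the longest common increasing run ending there.
The best achievable length is 6; one witness is 3, 4, 7, 10, 11, 13 (A-positions 1,2,3,4,7,8, B-positions 1,2,3,4,8,9).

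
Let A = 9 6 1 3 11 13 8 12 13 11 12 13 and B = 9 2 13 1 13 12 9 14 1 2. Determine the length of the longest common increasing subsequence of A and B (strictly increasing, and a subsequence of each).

2

For each value that appears in both, track the longest common increasing run ending there.
The best achievable length is 2; one witness is 9, 13 (A-positions 1,6, B-positions 1,3).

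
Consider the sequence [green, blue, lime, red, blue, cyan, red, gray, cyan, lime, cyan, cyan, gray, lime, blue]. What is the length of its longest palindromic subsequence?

One longest palindromic subsequence is blue lime gray cyan cyan cyan gray lime blue (positions 2,3,8,9,11,12,13,14,15); it reads the same forward and backward, and the interval DP gives dp[1][15] = 9.

9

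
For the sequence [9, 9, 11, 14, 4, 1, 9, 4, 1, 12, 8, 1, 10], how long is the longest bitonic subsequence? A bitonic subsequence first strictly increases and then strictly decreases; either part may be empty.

6

One longest bitonic subsequence is 9, 11, 14, 12, 8, 1 (positions 1,3,4,10,11,12): it rises to 14 then falls. Length 6 is optimal.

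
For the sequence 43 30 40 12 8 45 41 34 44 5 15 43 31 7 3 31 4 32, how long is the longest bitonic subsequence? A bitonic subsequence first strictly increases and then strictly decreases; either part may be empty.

8

One longest bitonic subsequence is 30, 40, 45, 44, 43, 31, 7, 4 (positions 2,3,6,9,12,13,14,17): it rises to 45 then falls. Length 8 is optimal.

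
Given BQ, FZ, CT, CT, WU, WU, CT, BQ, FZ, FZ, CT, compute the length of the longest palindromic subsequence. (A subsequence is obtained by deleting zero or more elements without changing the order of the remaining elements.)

Using dp[i][j] = 2 + dp[i+1][j−1] if the ends match, else max(dp[i+1][j], dp[i][j−1]):
dp[1][11] = 6. A witness is CT CT WU WU CT CT at positions 3,4,5,6,7,11.

6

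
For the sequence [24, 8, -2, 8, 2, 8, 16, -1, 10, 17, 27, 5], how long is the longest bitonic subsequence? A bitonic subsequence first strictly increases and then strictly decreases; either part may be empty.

7

Let inc[i] be the LIS ending at i and dec[i] the longest strictly decreasing subsequence starting at i. inc = [1, 1, 1, 2, 2, 3, 4, 2, 4, 5, 6, 3], dec = [4, 3, 1, 3, 2, 2, 3, 1, 2, 2, 2, 1].
max_i inc[i]+dec[i]−1 = 7, with one witness -2, 2, 8, 16, 17, 27, 5.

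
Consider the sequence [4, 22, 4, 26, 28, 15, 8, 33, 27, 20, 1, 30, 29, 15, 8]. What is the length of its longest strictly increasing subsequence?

Scanning left to right, the best length ending at each element is: 4→1, 22→2, 4→1, 26→3, 28→4, 15→2, 8→2, 33→5, 27→4, 20→3, 1→1, 30→5, 29→5, 15→3, 8→2.
So the longest increasing subsequence has length 5, e.g. 4, 22, 26, 28, 33.

5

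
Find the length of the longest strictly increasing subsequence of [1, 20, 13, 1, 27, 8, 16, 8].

3

Let dp[i] be the longest increasing subsequence ending at position i. Then dp = [1, 2, 2, 1, 3, 2, 3, 2].
The maximum is 3; one witness is 1, 20, 27 at positions 1,2,5.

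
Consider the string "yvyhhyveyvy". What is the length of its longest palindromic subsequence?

8

One longest palindromic subsequence is yvyhhyvy (positions 1,2,3,4,5,9,10,11); it reads the same forward and backward, and the interval DP gives dp[1][11] = 8.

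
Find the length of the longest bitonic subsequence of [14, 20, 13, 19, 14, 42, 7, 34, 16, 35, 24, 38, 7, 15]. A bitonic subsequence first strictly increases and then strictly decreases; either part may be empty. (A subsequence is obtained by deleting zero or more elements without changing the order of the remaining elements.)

6

Let inc[i] be the LIS ending at i and dec[i] the longest strictly decreasing subsequence starting at i. inc = [1, 2, 1, 2, 2, 3, 1, 3, 3, 4, 4, 5, 1, 3], dec = [3, 4, 2, 3, 2, 4, 1, 3, 2, 3, 2, 2, 1, 1].
max_i inc[i]+dec[i]−1 = 6, with one witness 14, 20, 42, 35, 24, 15.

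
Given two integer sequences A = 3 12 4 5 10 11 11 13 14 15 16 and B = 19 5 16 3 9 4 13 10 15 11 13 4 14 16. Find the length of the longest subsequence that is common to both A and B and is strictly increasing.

For each value that appears in both, track the longest common increasing run ending there.
The best achievable length is 7; one witness is 3, 4, 10, 11, 13, 14, 16 (A-positions 1,3,5,6,8,9,11, B-positions 4,6,8,10,11,13,14).

7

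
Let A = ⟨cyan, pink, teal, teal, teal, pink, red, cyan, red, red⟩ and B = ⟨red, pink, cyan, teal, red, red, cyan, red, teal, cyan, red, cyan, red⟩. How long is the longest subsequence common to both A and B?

6

Backtracking the LCS table gives one alignment: cyan (A1,B3) → teal (A3,B4) → teal (A4,B9) → red (A7,B11) → cyan (A8,B12) → red (A10,B13).
So the longest common subsequence has length 6.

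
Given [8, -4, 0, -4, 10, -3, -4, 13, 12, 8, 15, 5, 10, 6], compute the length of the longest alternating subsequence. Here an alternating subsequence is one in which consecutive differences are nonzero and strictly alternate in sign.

12

Track the best alternating length ending on an up-step vs a down-step at each position: up/down = 1/1, 1/2, 3/2, 1/4, 5/1, 5/6, 1/6, 7/1, 7/8, 7/8, 9/1, 7/10, 11/10, 11/12.
The maximum over both is 12; one such subsequence is 8, -4, 0, -4, 10, -3, 13, 12, 15, 5, 10, 6.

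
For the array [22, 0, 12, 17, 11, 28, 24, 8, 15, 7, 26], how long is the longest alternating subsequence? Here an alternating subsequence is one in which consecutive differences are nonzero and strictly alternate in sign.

Track the best alternating length ending on an up-step vs a down-step at each position: up/down = 1/1, 1/2, 3/2, 3/2, 3/4, 5/1, 5/6, 3/6, 7/6, 3/8, 9/6.
The maximum over both is 9; one such subsequence is 22, 0, 12, 11, 28, 8, 15, 7, 26.

9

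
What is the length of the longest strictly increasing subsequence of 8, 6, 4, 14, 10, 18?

3

One longest increasing subsequence is 8, 14, 18 (positions 1,4,6), of length 3; no longer one exists.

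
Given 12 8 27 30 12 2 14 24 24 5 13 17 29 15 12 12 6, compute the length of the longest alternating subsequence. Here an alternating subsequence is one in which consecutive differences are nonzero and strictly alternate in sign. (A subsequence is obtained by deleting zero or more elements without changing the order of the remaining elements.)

8

A longest alternating subsequence is 12, 8, 27, 12, 14, 5, 17, 15 (positions 1,2,3,5,7,10,12,14); its 7 consecutive differences strictly alternate in sign, and length 8 is optimal.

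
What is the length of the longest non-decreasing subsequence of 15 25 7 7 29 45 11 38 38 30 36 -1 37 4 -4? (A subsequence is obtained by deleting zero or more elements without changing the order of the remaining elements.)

6

Scanning left to right, the best length ending at each element is: 15→1, 25→2, 7→1, 7→2, 29→3, 45→4, 11→3, 38→4, 38→5, 30→4, 36→5, -1→1, 37→6, 4→2, -4→1.
So the longest non-decreasing subsequence has length 6, e.g. 15, 25, 29, 30, 36, 37.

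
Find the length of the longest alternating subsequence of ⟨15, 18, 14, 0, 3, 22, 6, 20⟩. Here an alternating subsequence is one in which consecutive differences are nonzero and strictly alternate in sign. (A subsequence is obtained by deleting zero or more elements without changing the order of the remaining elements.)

A longest alternating subsequence is 15, 18, 14, 22, 6, 20 (positions 1,2,3,6,7,8); its 5 consecutive differences strictly alternate in sign, and length 6 is optimal.

6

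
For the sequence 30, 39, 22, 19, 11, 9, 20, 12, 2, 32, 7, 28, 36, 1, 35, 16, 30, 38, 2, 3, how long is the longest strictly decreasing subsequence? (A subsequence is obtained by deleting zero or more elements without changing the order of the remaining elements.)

7

One longest decreasing subsequence is 30, 22, 19, 11, 9, 2, 1 (positions 1,3,4,5,6,9,14), of length 7; no longer one exists.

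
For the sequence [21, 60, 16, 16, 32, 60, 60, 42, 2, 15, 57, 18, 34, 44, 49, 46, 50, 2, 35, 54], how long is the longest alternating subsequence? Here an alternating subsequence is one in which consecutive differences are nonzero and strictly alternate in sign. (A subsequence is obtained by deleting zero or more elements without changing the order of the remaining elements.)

12

Track the best alternating length ending on an up-step vs a down-step at each position: up/down = 1/1, 2/1, 1/3, 1/3, 4/3, 4/1, 4/1, 4/5, 1/5, 6/5, 6/5, 6/7, 8/7, 8/7, 8/7, 8/9, 10/7, 1/11, 12/11, 12/7.
The maximum over both is 12; one such subsequence is 21, 60, 16, 60, 42, 57, 18, 49, 46, 50, 2, 35.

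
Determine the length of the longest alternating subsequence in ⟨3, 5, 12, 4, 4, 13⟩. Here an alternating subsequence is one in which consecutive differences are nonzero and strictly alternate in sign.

A longest alternating subsequence is 3, 5, 4, 13 (positions 1,2,4,6); its 3 consecutive differences strictly alternate in sign, and length 4 is optimal.

4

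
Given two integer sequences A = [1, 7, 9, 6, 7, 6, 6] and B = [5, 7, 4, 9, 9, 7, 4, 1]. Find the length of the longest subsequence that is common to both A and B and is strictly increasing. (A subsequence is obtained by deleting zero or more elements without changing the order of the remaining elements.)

2

For each value that appears in both, track the longest common increasing run ending there.
The best achievable length is 2; one witness is 7, 9 (A-positions 2,3, B-positions 2,4).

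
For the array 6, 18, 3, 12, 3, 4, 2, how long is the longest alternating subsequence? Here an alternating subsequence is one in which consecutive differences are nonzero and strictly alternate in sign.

7

A longest alternating subsequence is 6, 18, 3, 12, 3, 4, 2 (positions 1,2,3,4,5,6,7); its 6 consecutive differences strictly alternate in sign, and length 7 is optimal.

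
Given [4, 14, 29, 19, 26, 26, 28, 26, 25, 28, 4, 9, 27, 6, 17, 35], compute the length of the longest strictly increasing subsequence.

6

Let dp[i] be the longest increasing subsequence ending at position i. Then dp = [1, 2, 3, 3, 4, 4, 5, 4, 4, 5, 1, 2, 5, 2, 3, 6].
The maximum is 6; one witness is 4, 14, 19, 26, 28, 35 at positions 1,2,4,5,7,16.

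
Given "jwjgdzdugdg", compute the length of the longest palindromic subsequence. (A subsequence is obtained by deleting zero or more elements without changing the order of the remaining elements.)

5

One longest palindromic subsequence is gdgdg (positions 4,5,9,10,11); it reads the same forward and backward, and the interval DP gives dp[1][11] = 5.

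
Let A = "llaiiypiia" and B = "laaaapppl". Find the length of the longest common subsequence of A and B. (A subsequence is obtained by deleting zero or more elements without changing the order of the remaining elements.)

A longest common subsequence is lap (length 3); the LCS DP confirms no longer common subsequence exists.

3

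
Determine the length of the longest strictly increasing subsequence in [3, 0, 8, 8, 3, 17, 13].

3

Let dp[i] be the longest increasing subsequence ending at position i. Then dp = [1, 1, 2, 2, 2, 3, 3].
The maximum is 3; one witness is 3, 8, 17 at positions 1,3,6.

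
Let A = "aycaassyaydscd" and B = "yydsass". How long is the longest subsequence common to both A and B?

A longest common subsequence is yass (length 4); the LCS DP confirms no longer common subsequence exists.

4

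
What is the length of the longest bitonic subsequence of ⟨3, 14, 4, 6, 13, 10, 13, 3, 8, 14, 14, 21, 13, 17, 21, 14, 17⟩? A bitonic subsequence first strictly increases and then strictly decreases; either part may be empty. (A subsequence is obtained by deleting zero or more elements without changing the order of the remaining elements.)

9

One longest bitonic subsequence is 3, 4, 6, 10, 13, 14, 21, 17, 14 (positions 1,3,4,6,7,10,12,14,16): it rises to 21 then falls. Length 9 is optimal.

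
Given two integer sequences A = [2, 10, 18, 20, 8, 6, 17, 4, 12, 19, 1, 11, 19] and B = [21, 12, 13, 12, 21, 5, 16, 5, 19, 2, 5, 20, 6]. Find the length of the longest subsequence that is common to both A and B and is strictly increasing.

2

For each value that appears in both, track the longest common increasing run ending there.
The best achievable length is 2; one witness is 12, 19 (A-positions 9,10, B-positions 2,9).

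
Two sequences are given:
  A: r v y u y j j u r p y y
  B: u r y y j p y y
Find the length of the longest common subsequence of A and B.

7

A longest common subsequence is ryyjpyy (length 7); the LCS DP confirms no longer common subsequence exists.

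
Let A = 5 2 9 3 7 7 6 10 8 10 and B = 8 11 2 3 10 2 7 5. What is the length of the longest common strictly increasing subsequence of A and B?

For each value that appears in both, track the longest common increasing run ending there.
The best achievable length is 3; one witness is 2, 3, 10 (A-positions 2,4,8, B-positions 3,4,5).

3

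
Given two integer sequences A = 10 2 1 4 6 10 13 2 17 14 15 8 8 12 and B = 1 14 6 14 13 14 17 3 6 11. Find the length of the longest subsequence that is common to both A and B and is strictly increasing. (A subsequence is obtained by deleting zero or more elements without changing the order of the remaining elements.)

For each value that appears in both, track the longest common increasing run ending there.
The best achievable length is 4; one witness is 1, 6, 13, 14 (A-positions 3,5,7,10, B-positions 1,3,5,6).

4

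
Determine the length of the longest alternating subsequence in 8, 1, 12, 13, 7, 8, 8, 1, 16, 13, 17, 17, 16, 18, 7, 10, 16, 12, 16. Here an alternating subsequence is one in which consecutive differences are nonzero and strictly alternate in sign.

Track the best alternating length ending on an up-step vs a down-step at each position: up/down = 1/1, 1/2, 3/1, 3/1, 3/4, 5/4, 5/4, 1/6, 7/1, 7/8, 9/1, 9/1, 9/10, 11/1, 7/12, 13/12, 13/12, 13/14, 15/12.
The maximum over both is 15; one such subsequence is 8, 1, 12, 7, 8, 1, 16, 13, 17, 16, 18, 7, 16, 12, 16.

15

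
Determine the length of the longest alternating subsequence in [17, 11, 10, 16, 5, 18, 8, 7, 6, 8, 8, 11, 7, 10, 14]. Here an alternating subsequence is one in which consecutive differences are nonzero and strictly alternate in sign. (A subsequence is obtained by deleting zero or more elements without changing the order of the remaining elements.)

A longest alternating subsequence is 17, 11, 16, 5, 18, 7, 8, 7, 10 (positions 1,2,4,5,6,8,10,13,14); its 8 consecutive differences strictly alternate in sign, and length 9 is optimal.

9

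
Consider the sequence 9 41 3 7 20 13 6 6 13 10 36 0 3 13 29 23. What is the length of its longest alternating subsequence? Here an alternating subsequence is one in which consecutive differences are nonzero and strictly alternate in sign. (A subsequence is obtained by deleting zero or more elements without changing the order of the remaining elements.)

A longest alternating subsequence is 9, 41, 3, 7, 6, 13, 10, 36, 0, 29, 23 (positions 1,2,3,4,7,9,10,11,12,15,16); its 10 consecutive differences strictly alternate in sign, and length 11 is optimal.

11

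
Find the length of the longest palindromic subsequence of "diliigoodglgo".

6

Using dp[i][j] = 2 + dp[i+1][j−1] if the ends match, else max(dp[i+1][j], dp[i][j−1]):
dp[1][13] = 6. A witness is lgoogl at positions 3,6,7,8,10,11.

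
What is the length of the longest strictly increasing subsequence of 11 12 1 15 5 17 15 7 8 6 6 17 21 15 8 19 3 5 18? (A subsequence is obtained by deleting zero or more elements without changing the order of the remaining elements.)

6

Scanning left to right, the best length ending at each element is: 11→1, 12→2, 1→1, 15→3, 5→2, 17→4, 15→3, 7→3, 8→4, 6→3, 6→3, 17→5, 21→6, 15→5, 8→4, 19→6, 3→2, 5→3, 18→6.
So the longest increasing subsequence has length 6, e.g. 1, 5, 7, 8, 17, 21.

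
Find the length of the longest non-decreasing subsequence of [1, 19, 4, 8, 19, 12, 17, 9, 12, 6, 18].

Scanning left to right, the best length ending at each element is: 1→1, 19→2, 4→2, 8→3, 19→4, 12→4, 17→5, 9→4, 12→5, 6→3, 18→6.
So the longest non-decreasing subsequence has length 6, e.g. 1, 4, 8, 12, 17, 18.

6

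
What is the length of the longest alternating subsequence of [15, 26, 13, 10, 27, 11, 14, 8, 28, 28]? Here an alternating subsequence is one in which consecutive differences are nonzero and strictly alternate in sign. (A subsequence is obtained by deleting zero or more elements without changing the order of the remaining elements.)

A longest alternating subsequence is 15, 26, 13, 27, 11, 14, 8, 28 (positions 1,2,3,5,6,7,8,9); its 7 consecutive differences strictly alternate in sign, and length 8 is optimal.

8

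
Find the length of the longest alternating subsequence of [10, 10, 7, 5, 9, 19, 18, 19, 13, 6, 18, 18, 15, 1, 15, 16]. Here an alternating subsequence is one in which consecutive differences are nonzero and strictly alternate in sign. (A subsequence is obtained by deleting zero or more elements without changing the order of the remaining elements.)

Track the best alternating length ending on an up-step vs a down-step at each position: up/down = 1/1, 1/1, 1/2, 1/2, 3/2, 3/1, 3/4, 5/1, 3/6, 3/6, 7/6, 7/6, 7/8, 1/8, 9/8, 9/8.
The maximum over both is 9; one such subsequence is 10, 7, 19, 18, 19, 13, 18, 1, 15.

9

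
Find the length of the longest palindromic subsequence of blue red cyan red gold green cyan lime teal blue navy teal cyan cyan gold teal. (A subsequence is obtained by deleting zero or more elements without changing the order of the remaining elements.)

One longest palindromic subsequence is gold cyan teal navy teal cyan gold (positions 5,7,9,11,12,14,15); it reads the same forward and backward, and the interval DP gives dp[1][16] = 7.

7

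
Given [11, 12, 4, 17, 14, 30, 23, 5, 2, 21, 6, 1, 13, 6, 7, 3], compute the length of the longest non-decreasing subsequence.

Let dp[i] be the longest non-decreasing subsequence ending at position i. Then dp = [1, 2, 1, 3, 3, 4, 4, 2, 1, 4, 3, 1, 4, 4, 5, 2].
The maximum is 5; one witness is 4, 5, 6, 6, 7 at positions 3,8,11,14,15.

5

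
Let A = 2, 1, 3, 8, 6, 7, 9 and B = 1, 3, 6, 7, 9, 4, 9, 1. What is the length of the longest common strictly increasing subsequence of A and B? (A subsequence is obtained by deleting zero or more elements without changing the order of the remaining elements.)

5

A longest common strictly increasing subsequence is 1, 3, 6, 7, 9 (length 5); it appears in order in both A and B, and no longer such subsequence exists.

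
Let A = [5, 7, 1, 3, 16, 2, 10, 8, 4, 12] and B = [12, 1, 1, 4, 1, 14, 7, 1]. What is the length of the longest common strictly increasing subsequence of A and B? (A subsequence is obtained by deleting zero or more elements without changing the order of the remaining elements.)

2

For each value that appears in both, track the longest common increasing run ending there.
The best achievable length is 2; one witness is 1, 4 (A-positions 3,9, B-positions 2,4).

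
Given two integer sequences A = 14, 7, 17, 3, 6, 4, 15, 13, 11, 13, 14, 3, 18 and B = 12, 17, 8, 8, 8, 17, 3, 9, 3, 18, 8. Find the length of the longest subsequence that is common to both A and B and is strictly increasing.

2

For each value that appears in both, track the longest common increasing run ending there.
The best achievable length is 2; one witness is 17, 18 (A-positions 3,13, B-positions 2,10).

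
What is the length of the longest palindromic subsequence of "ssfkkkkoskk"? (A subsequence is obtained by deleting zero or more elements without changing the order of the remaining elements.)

One longest palindromic subsequence is kkkkkk (positions 4,5,6,7,10,11); it reads the same forward and backward, and the interval DP gives dp[1][11] = 6.

6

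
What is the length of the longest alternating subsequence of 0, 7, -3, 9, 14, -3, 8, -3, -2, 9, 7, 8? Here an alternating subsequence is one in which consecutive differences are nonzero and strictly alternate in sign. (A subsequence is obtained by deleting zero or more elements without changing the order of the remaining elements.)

A longest alternating subsequence is 0, 7, -3, 9, -3, 8, -3, 9, 7, 8 (positions 1,2,3,4,6,7,8,10,11,12); its 9 consecutive differences strictly alternate in sign, and length 10 is optimal.

10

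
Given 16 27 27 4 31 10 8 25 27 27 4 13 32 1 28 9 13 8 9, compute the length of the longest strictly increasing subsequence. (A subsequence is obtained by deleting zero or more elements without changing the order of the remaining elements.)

5

Scanning left to right, the best length ending at each element is: 16→1, 27→2, 27→2, 4→1, 31→3, 10→2, 8→2, 25→3, 27→4, 27→4, 4→1, 13→3, 32→5, 1→1, 28→5, 9→3, 13→4, 8→2, 9→3.
So the longest increasing subsequence has length 5, e.g. 4, 10, 25, 27, 32.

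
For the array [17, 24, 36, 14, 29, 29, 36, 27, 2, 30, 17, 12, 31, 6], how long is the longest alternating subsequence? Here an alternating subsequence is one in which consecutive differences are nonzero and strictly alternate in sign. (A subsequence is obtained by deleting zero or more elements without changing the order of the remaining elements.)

9

Track the best alternating length ending on an up-step vs a down-step at each position: up/down = 1/1, 2/1, 2/1, 1/3, 4/3, 4/3, 4/1, 4/5, 1/5, 6/5, 6/7, 6/7, 8/5, 6/9.
The maximum over both is 9; one such subsequence is 17, 24, 14, 29, 27, 30, 17, 31, 6.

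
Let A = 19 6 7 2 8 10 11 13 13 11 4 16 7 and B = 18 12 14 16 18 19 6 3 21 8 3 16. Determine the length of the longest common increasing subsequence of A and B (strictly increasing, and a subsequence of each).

3

For each value that appears in both, track the longest common increasing run ending there.
The best achievable length is 3; one witness is 6, 8, 16 (A-positions 2,5,12, B-positions 7,10,12).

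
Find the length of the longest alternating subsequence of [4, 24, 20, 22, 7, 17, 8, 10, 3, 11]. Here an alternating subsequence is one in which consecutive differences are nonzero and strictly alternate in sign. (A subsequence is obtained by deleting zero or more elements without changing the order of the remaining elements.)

10

Track the best alternating length ending on an up-step vs a down-step at each position: up/down = 1/1, 2/1, 2/3, 4/3, 2/5, 6/5, 6/7, 8/7, 1/9, 10/7.
The maximum over both is 10; one such subsequence is 4, 24, 20, 22, 7, 17, 8, 10, 3, 11.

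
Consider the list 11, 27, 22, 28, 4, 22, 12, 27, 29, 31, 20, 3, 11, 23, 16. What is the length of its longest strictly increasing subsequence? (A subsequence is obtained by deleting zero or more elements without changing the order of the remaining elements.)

Let dp[i] be the longest increasing subsequence ending at position i. Then dp = [1, 2, 2, 3, 1, 2, 2, 3, 4, 5, 3, 1, 2, 4, 3].
The maximum is 5; one witness is 11, 27, 28, 29, 31 at positions 1,2,4,9,10.

5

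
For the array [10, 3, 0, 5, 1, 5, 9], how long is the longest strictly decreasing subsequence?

Let dp[i] be the longest decreasing subsequence ending at position i. Then dp = [1, 2, 3, 2, 3, 2, 2].
The maximum is 3; one witness is 10, 3, 0 at positions 1,2,3.

3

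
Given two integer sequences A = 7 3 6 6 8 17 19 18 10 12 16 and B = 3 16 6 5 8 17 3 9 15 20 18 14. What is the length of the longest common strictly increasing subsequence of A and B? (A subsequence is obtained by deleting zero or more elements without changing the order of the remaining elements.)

For each value that appears in both, track the longest common increasing run ending there.
The best achievable length is 5; one witness is 3, 6, 8, 17, 18 (A-positions 2,3,5,6,8, B-positions 1,3,5,6,11).

5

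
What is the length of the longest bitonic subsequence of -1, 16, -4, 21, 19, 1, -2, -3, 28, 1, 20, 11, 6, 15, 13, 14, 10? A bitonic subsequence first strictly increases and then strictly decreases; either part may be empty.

Let inc[i] be the LIS ending at i and dec[i] the longest strictly decreasing subsequence starting at i. inc = [1, 2, 1, 3, 3, 2, 2, 2, 4, 3, 4, 4, 4, 5, 5, 6, 5], dec = [3, 4, 1, 5, 4, 3, 2, 1, 5, 1, 4, 2, 1, 3, 2, 2, 1].
max_i inc[i]+dec[i]−1 = 8, with one witness -1, 16, 21, 28, 20, 15, 14, 10.

8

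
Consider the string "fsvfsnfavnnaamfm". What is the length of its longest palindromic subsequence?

7

One longest palindromic subsequence is fvfnfvf (positions 1,3,4,6,7,9,15); it reads the same forward and backward, and the interval DP gives dp[1][16] = 7.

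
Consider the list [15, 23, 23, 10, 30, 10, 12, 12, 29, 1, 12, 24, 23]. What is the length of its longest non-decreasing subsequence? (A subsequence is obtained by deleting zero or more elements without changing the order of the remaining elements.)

6

Let dp[i] be the longest non-decreasing subsequence ending at position i. Then dp = [1, 2, 3, 1, 4, 2, 3, 4, 5, 1, 5, 6, 6].
The maximum is 6; one witness is 10, 10, 12, 12, 12, 24 at positions 4,6,7,8,11,12.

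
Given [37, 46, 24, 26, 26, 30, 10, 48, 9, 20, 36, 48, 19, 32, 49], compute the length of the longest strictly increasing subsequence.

Let dp[i] be the longest increasing subsequence ending at position i. Then dp = [1, 2, 1, 2, 2, 3, 1, 4, 1, 2, 4, 5, 2, 4, 6].
The maximum is 6; one witness is 24, 26, 30, 36, 48, 49 at positions 3,4,6,11,12,15.

6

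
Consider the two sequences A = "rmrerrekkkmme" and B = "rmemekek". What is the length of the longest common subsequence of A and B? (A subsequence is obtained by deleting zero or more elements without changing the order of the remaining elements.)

6

A longest common subsequence is rmeekk (length 6); the LCS DP confirms no longer common subsequence exists.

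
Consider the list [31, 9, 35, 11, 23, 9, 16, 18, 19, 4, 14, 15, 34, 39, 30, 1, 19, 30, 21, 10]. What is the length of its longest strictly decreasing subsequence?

5

One longest decreasing subsequence is 31, 11, 9, 4, 1 (positions 1,4,6,10,16), of length 5; no longer one exists.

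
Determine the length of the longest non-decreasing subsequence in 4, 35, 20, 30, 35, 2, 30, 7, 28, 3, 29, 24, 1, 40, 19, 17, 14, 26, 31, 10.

5

One longest non-decreasing subsequence is 4, 20, 30, 35, 40 (positions 1,3,4,5,14), of length 5; no longer one exists.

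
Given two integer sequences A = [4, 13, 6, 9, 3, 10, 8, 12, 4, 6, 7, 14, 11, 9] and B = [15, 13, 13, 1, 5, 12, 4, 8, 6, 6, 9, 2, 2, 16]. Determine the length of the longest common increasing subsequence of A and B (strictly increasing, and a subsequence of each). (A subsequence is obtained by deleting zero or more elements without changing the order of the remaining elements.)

A longest common strictly increasing subsequence is 4, 6, 9 (length 3); it appears in order in both A and B, and no longer such subsequence exists.

3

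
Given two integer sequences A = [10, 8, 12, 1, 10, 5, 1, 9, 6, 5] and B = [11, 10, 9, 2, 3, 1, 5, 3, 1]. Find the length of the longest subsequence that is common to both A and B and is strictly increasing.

2

A longest common strictly increasing subsequence is 1, 5 (length 2); it appears in order in both A and B, and no longer such subsequence exists.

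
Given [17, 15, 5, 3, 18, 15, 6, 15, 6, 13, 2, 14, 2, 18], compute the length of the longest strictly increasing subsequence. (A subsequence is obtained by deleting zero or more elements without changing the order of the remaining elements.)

5

One longest increasing subsequence is 5, 6, 13, 14, 18 (positions 3,7,10,12,14), of length 5; no longer one exists.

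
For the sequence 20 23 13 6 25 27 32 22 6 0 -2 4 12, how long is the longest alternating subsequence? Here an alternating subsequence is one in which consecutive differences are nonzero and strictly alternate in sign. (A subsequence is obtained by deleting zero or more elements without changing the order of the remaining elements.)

6

Track the best alternating length ending on an up-step vs a down-step at each position: up/down = 1/1, 2/1, 1/3, 1/3, 4/1, 4/1, 4/1, 4/5, 1/5, 1/5, 1/5, 6/5, 6/5.
The maximum over both is 6; one such subsequence is 20, 23, 13, 25, 0, 4.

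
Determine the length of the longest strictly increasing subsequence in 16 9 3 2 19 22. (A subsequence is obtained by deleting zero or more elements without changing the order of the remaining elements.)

Scanning left to right, the best length ending at each element is: 16→1, 9→1, 3→1, 2→1, 19→2, 22→3.
So the longest increasing subsequence has length 3, e.g. 16, 19, 22.

3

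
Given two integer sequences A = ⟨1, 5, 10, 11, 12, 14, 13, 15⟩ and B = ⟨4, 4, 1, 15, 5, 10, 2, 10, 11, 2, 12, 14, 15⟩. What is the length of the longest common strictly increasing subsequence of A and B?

A longest common strictly increasing subsequence is 1, 5, 10, 11, 12, 14, 15 (length 7); it appears in order in both A and B, and no longer such subsequence exists.

7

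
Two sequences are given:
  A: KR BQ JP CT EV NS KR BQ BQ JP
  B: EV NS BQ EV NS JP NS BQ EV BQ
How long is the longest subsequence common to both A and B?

Backtracking the LCS table gives one alignment: BQ (A2,B3) → JP (A3,B6) → NS (A6,B7) → BQ (A8,B8) → BQ (A9,B10).
So the longest common subsequence has length 5.

5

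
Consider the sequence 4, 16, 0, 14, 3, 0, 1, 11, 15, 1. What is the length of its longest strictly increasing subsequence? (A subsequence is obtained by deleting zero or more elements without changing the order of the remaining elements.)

Let dp[i] be the longest increasing subsequence ending at position i. Then dp = [1, 2, 1, 2, 2, 1, 2, 3, 4, 2].
The maximum is 4; one witness is 0, 3, 11, 15 at positions 3,5,8,9.

4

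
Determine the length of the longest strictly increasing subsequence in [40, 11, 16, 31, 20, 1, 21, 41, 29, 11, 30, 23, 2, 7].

Let dp[i] be the longest increasing subsequence ending at position i. Then dp = [1, 1, 2, 3, 3, 1, 4, 5, 5, 2, 6, 5, 2, 3].
The maximum is 6; one witness is 11, 16, 20, 21, 29, 30 at positions 2,3,5,7,9,11.

6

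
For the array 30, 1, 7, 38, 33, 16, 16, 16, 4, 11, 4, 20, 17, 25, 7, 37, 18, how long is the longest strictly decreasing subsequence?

One longest decreasing subsequence is 38, 33, 16, 11, 4 (positions 4,5,6,10,11), of length 5; no longer one exists.

5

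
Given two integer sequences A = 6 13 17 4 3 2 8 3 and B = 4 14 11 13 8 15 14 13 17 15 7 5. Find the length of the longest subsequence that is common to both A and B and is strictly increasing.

For each value that appears in both, track the longest common increasing run ending there.
The best achievable length is 2; one witness is 4, 8 (A-positions 4,7, B-positions 1,5).

2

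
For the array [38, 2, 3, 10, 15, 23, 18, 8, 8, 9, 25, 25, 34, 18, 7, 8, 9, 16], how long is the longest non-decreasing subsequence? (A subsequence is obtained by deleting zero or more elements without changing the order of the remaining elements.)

One longest non-decreasing subsequence is 2, 3, 10, 15, 23, 25, 25, 34 (positions 2,3,4,5,6,11,12,13), of length 8; no longer one exists.

8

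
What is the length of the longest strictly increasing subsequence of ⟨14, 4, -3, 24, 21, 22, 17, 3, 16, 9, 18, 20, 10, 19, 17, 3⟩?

5

One longest increasing subsequence is -3, 3, 16, 18, 20 (positions 3,8,9,11,12), of length 5; no longer one exists.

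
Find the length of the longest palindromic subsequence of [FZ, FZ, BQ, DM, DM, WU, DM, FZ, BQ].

One longest palindromic subsequence is BQ DM WU DM BQ (positions 3,5,6,7,9); it reads the same forward and backward, and the interval DP gives dp[1][9] = 5.

5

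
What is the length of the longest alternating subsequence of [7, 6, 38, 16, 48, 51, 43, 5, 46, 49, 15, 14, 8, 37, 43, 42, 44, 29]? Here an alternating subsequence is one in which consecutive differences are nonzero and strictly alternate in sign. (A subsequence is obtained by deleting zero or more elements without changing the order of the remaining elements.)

A longest alternating subsequence is 7, 6, 38, 16, 48, 43, 46, 15, 43, 42, 44, 29 (positions 1,2,3,4,5,7,9,11,15,16,17,18); its 11 consecutive differences strictly alternate in sign, and length 12 is optimal.

12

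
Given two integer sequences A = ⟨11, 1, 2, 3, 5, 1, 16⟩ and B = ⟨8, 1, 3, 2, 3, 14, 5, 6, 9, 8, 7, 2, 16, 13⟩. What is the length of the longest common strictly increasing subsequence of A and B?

For each value that appears in both, track the longest common increasing run ending there.
The best achievable length is 5; one witness is 1, 2, 3, 5, 16 (A-positions 2,3,4,5,7, B-positions 2,4,5,7,13).

5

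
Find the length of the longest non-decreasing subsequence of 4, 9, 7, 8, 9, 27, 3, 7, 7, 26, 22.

Scanning left to right, the best length ending at each element is: 4→1, 9→2, 7→2, 8→3, 9→4, 27→5, 3→1, 7→3, 7→4, 26→5, 22→5.
So the longest non-decreasing subsequence has length 5, e.g. 4, 7, 8, 9, 27.

5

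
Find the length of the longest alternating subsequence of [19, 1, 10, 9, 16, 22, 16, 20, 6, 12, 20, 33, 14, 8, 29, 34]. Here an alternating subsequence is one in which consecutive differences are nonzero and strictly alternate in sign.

11

Track the best alternating length ending on an up-step vs a down-step at each position: up/down = 1/1, 1/2, 3/2, 3/4, 5/2, 5/1, 5/6, 7/6, 3/8, 9/8, 9/6, 9/1, 9/10, 9/10, 11/10, 11/1.
The maximum over both is 11; one such subsequence is 19, 1, 10, 9, 22, 16, 20, 6, 20, 14, 29.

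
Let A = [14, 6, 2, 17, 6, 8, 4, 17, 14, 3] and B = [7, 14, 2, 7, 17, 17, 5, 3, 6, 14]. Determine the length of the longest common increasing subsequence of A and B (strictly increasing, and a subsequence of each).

A longest common strictly increasing subsequence is 2, 6, 14 (length 3); it appears in order in both A and B, and no longer such subsequence exists.

3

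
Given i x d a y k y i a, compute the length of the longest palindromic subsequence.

5

One longest palindromic subsequence is aykya (positions 4,5,6,7,9); it reads the same forward and backward, and the interval DP gives dp[1][9] = 5.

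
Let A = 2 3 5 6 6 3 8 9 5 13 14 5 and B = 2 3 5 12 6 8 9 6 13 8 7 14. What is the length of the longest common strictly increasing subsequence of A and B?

8

For each value that appears in both, track the longest common increasing run ending there.
The best achievable length is 8; one witness is 2, 3, 5, 6, 8, 9, 13, 14 (A-positions 1,2,3,4,7,8,10,11, B-positions 1,2,3,5,6,7,9,12).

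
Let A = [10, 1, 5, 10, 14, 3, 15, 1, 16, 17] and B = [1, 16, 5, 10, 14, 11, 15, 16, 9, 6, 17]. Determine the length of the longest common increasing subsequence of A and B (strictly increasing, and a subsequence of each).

For each value that appears in both, track the longest common increasing run ending there.
The best achievable length is 7; one witness is 1, 5, 10, 14, 15, 16, 17 (A-positions 2,3,4,5,7,9,10, B-positions 1,3,4,5,7,8,11).

7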